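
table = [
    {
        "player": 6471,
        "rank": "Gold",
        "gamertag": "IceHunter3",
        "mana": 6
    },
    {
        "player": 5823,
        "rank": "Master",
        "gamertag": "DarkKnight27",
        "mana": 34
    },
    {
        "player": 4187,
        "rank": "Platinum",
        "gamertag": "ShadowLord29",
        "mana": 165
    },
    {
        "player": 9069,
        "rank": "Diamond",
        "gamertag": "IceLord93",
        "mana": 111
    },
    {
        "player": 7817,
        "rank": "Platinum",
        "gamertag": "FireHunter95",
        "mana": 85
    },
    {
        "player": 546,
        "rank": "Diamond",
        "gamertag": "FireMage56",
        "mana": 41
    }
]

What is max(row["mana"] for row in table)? 165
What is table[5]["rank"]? "Diamond"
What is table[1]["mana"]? 34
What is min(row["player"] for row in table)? 546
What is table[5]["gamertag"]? "FireMage56"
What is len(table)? 6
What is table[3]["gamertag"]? "IceLord93"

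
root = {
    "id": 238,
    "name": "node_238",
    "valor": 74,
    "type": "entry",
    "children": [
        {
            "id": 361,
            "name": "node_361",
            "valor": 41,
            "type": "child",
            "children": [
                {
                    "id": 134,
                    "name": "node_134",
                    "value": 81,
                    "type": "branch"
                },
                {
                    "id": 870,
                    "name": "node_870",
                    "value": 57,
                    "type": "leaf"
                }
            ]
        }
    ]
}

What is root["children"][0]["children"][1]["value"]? 57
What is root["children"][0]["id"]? 361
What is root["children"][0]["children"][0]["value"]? 81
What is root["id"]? 238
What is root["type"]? "entry"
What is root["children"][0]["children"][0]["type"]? "branch"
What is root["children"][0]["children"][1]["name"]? "node_870"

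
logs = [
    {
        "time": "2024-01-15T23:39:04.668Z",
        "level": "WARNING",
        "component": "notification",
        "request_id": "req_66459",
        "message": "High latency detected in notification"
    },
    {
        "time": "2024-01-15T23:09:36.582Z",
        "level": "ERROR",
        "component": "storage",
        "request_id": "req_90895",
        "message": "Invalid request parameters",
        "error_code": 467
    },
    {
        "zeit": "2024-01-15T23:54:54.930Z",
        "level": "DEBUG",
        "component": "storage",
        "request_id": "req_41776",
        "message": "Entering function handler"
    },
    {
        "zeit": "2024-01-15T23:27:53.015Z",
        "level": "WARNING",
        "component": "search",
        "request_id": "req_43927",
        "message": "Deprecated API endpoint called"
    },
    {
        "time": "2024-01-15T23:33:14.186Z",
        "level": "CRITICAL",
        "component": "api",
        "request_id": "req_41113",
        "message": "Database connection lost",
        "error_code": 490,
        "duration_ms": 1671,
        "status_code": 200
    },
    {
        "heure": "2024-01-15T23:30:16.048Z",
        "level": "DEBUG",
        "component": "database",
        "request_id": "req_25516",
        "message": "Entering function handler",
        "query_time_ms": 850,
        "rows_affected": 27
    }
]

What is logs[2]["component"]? "storage"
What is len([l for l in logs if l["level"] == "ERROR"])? 1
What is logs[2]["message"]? "Entering function handler"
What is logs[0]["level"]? "WARNING"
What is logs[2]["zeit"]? "2024-01-15T23:54:54.930Z"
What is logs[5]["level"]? "DEBUG"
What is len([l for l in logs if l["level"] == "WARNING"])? 2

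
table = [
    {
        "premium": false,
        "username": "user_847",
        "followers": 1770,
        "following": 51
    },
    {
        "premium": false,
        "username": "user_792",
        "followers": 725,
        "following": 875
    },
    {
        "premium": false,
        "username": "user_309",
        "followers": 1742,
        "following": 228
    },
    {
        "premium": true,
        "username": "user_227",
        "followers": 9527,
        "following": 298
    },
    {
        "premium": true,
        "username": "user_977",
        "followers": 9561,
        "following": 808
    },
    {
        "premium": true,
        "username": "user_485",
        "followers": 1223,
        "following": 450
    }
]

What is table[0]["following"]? 51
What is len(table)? 6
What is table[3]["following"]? 298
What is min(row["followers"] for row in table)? 725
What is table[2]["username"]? "user_309"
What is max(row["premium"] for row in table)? True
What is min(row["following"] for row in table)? 51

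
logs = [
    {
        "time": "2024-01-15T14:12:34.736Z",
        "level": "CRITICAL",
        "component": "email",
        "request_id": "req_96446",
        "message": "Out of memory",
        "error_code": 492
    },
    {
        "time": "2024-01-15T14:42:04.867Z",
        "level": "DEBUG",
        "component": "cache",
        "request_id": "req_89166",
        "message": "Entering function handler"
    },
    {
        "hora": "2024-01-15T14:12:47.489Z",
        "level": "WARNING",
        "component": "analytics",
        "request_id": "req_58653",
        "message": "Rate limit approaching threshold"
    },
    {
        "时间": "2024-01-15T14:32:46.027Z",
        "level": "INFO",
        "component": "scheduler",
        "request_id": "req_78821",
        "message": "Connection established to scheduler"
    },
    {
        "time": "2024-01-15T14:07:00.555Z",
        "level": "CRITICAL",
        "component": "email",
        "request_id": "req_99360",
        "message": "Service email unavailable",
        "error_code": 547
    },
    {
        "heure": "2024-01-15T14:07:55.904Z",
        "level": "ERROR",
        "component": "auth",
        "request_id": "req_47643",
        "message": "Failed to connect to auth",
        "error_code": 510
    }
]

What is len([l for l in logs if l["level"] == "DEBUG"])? 1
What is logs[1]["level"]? "DEBUG"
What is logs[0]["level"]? "CRITICAL"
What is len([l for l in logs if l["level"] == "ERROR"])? 1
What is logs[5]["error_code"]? 510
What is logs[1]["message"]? "Entering function handler"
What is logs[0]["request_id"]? "req_96446"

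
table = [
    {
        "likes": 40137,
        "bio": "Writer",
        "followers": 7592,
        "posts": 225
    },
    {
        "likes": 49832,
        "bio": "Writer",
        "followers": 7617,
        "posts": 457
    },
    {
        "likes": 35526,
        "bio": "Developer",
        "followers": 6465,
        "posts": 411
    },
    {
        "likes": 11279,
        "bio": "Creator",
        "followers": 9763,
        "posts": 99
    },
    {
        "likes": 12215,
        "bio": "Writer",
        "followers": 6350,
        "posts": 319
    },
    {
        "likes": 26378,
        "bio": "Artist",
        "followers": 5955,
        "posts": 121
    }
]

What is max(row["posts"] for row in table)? 457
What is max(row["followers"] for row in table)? 9763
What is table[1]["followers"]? 7617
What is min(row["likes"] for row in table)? 11279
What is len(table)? 6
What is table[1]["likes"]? 49832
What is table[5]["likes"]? 26378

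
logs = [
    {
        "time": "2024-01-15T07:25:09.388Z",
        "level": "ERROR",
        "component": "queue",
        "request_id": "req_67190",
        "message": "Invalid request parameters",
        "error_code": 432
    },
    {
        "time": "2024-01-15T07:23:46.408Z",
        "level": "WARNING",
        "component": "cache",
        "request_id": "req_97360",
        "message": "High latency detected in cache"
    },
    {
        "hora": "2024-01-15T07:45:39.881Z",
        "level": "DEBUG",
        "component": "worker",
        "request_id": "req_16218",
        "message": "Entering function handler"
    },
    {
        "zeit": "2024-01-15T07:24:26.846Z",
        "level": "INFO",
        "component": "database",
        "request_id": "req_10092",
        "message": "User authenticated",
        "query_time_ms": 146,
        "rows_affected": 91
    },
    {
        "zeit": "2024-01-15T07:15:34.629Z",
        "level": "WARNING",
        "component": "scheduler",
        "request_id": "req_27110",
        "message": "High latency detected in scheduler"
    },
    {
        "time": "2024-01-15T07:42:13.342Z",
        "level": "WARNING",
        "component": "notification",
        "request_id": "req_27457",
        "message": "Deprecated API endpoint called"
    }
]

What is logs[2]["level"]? "DEBUG"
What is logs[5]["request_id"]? "req_27457"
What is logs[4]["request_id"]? "req_27110"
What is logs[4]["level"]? "WARNING"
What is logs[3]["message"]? "User authenticated"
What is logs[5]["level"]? "WARNING"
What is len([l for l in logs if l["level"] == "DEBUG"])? 1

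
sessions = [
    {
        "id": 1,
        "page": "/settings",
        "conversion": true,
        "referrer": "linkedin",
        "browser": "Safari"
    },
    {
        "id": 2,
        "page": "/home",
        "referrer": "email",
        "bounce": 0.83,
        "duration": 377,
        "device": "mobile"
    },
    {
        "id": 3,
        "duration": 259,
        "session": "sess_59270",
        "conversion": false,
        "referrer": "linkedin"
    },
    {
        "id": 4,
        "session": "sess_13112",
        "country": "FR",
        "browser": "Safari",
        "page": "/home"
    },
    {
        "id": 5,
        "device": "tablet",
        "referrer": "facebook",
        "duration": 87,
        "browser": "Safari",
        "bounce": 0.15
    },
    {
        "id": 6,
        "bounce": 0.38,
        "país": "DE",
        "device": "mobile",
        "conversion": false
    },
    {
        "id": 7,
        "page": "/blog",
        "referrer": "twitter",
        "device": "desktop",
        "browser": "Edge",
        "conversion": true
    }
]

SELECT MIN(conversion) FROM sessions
False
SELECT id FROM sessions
[1, 2, 3, 4, 5, 6, 7]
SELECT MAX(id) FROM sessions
7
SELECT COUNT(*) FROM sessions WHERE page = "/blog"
1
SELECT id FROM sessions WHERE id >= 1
[1, 2, 3, 4, 5, 6, 7]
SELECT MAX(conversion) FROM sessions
True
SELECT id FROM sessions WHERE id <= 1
[1]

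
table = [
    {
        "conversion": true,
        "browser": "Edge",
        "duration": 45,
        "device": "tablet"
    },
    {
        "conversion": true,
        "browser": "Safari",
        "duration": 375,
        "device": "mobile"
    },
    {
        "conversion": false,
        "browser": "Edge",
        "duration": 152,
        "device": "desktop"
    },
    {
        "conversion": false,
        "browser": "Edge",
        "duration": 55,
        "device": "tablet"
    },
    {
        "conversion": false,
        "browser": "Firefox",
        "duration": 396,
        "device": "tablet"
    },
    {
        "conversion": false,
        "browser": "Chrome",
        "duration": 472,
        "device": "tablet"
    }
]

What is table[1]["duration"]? 375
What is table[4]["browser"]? "Firefox"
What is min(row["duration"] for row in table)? 45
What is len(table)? 6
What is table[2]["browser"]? "Edge"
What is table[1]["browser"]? "Safari"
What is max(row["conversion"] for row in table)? True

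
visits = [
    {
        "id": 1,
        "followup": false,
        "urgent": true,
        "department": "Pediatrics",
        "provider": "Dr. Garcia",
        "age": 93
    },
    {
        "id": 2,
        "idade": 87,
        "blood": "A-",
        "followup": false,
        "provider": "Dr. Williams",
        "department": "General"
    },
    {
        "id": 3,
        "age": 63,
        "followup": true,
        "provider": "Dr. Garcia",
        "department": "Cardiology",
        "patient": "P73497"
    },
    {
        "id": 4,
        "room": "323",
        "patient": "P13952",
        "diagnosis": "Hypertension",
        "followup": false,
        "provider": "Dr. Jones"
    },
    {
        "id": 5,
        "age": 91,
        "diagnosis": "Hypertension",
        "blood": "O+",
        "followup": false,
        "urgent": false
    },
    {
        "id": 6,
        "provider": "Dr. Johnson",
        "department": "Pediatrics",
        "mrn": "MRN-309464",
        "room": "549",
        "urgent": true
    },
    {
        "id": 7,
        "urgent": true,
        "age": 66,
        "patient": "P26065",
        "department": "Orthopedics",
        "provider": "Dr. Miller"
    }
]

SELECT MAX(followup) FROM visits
True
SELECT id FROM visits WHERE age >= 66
[1, 5, 7]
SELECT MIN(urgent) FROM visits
False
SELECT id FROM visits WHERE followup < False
[]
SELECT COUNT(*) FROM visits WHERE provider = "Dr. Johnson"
1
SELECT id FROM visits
[1, 2, 3, 4, 5, 6, 7]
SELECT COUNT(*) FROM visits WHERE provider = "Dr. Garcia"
2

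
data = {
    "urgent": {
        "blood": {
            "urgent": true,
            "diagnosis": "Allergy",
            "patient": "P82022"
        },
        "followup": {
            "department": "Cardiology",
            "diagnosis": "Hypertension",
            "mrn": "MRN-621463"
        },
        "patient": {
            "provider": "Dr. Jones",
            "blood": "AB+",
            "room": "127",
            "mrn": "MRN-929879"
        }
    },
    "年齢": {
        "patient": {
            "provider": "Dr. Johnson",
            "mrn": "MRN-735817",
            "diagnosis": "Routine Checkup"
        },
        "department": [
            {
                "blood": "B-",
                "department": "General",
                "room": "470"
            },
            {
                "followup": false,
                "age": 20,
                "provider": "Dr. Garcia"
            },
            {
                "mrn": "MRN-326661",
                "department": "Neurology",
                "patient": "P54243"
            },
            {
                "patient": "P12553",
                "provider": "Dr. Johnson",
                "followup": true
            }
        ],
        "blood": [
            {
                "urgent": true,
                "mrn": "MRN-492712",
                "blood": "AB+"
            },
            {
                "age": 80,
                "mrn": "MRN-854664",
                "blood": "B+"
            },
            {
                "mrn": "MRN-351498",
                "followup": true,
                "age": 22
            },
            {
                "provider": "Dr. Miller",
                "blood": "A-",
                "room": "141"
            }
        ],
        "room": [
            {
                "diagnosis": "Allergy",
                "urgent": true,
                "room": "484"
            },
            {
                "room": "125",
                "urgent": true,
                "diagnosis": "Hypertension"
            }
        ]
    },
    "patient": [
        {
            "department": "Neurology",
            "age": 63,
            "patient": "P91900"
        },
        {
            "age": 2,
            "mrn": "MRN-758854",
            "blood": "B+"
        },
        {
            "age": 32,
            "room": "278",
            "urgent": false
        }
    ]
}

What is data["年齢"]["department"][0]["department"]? "General"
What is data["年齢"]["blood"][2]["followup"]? True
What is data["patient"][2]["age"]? 32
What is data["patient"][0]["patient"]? "P91900"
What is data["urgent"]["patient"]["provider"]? "Dr. Jones"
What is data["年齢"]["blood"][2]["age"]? 22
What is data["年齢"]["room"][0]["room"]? "484"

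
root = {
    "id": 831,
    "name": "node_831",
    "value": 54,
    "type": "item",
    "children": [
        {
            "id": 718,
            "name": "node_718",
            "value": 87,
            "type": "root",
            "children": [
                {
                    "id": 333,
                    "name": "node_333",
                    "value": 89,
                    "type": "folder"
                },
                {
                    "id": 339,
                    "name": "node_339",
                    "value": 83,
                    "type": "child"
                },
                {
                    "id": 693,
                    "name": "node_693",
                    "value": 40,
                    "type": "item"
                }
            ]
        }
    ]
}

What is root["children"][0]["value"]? 87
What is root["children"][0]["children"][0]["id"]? 333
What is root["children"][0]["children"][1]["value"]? 83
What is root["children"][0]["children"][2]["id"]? 693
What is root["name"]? "node_831"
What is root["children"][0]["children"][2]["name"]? "node_693"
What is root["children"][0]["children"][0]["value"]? 89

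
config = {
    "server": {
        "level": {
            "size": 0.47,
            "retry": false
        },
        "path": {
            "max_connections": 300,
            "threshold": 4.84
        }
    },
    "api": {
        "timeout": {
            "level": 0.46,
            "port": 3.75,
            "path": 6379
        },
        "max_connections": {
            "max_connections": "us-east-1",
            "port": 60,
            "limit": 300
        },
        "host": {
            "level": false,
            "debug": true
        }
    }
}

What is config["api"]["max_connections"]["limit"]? 300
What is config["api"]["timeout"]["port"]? 3.75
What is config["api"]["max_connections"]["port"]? 60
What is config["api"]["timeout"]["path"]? 6379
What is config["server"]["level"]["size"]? 0.47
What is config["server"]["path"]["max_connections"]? 300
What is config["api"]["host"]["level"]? False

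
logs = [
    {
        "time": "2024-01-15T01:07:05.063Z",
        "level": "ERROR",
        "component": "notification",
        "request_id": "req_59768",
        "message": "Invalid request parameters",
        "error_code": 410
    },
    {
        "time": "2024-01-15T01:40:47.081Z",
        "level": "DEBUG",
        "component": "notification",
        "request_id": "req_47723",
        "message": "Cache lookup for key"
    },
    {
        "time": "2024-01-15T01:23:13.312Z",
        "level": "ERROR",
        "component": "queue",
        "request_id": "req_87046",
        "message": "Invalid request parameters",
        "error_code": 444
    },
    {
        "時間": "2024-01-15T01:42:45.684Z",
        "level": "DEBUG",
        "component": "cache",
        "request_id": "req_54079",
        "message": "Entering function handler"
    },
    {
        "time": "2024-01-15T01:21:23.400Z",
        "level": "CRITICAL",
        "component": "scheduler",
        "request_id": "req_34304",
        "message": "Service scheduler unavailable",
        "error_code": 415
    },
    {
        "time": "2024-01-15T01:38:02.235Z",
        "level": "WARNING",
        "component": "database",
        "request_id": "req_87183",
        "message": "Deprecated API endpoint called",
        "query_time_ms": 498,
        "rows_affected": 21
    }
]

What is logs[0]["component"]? "notification"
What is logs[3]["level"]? "DEBUG"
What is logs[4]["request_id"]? "req_34304"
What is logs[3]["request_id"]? "req_54079"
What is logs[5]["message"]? "Deprecated API endpoint called"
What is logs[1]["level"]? "DEBUG"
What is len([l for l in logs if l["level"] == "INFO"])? 0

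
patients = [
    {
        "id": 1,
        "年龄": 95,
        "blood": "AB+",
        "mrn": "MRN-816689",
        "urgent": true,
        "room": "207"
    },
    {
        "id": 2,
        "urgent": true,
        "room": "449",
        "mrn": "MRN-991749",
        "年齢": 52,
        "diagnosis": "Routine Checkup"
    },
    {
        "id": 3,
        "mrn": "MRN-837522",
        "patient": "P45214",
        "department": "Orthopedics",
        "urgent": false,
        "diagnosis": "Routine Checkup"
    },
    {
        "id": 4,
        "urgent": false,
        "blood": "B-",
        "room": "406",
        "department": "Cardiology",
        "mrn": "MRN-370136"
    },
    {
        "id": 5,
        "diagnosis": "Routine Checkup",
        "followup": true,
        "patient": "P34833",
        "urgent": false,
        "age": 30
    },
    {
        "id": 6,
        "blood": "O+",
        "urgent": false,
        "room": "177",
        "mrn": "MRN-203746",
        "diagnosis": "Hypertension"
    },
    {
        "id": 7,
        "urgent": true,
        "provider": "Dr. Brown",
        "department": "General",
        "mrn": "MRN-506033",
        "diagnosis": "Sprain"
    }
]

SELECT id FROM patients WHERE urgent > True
[]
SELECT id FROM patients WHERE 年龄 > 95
[]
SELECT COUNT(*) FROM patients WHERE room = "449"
1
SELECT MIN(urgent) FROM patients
False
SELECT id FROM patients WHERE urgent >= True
[1, 2, 7]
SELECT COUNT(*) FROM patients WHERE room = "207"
1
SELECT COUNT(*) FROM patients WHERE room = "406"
1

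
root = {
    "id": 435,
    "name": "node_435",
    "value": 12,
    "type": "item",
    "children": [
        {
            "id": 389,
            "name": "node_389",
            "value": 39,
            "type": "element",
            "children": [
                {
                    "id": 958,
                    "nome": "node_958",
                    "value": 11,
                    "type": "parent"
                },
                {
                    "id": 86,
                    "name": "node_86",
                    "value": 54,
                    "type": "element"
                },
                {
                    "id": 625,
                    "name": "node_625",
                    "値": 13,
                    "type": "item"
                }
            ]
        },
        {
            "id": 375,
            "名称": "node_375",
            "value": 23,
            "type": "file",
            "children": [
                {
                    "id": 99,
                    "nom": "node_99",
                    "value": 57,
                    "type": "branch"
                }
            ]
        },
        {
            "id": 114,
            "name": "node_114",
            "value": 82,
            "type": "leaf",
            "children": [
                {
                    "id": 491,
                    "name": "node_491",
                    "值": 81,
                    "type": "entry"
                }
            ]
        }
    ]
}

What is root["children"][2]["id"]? 114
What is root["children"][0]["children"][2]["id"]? 625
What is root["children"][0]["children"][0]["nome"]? "node_958"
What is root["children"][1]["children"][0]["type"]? "branch"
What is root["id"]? 435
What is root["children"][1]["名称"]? "node_375"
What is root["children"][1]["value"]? 23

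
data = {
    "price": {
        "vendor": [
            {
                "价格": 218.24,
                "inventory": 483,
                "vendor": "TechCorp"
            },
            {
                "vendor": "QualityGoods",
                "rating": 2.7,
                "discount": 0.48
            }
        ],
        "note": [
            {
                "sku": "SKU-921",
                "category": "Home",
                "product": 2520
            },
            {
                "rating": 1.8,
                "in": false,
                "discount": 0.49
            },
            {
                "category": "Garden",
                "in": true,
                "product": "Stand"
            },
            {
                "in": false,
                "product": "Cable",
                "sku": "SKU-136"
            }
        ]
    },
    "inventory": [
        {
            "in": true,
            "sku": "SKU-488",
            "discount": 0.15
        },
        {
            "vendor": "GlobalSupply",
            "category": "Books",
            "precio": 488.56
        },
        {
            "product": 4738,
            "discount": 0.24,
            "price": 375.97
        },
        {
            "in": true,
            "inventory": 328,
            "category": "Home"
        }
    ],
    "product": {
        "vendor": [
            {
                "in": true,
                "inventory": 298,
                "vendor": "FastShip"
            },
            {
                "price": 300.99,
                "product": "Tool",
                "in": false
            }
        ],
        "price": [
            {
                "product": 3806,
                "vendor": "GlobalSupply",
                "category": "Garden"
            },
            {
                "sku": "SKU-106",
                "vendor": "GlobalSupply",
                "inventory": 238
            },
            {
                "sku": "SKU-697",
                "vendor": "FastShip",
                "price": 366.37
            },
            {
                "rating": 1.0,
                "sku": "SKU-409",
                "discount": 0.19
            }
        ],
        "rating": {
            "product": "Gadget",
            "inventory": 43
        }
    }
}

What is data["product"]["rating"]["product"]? "Gadget"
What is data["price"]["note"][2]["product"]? "Stand"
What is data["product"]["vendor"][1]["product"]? "Tool"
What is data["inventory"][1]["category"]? "Books"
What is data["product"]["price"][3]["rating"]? 1.0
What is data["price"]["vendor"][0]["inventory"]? 483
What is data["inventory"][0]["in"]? True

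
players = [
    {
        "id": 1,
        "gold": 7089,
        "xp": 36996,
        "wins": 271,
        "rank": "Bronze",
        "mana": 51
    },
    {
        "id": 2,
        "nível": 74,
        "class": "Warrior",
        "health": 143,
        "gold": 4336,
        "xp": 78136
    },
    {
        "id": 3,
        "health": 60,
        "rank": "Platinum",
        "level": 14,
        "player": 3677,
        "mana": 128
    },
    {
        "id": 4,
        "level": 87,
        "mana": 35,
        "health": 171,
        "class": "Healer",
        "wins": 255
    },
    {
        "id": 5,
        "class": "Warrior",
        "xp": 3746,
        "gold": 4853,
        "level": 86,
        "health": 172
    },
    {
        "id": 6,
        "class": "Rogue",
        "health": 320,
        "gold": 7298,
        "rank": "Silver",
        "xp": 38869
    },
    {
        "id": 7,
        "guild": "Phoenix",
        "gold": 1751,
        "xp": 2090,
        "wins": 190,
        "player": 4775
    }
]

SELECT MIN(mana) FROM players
35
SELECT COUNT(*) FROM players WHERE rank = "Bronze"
1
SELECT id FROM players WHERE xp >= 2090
[1, 2, 5, 6, 7]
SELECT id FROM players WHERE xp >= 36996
[1, 2, 6]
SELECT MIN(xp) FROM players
2090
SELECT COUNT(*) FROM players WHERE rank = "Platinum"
1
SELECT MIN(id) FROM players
1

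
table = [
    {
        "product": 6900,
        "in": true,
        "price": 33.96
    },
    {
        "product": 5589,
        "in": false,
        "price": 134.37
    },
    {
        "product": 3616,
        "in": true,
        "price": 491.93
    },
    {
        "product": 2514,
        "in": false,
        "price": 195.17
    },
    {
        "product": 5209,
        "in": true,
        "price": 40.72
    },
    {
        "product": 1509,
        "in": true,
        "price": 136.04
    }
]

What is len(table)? 6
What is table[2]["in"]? True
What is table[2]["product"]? 3616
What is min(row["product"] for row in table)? 1509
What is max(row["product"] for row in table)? 6900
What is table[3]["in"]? False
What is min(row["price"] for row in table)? 33.96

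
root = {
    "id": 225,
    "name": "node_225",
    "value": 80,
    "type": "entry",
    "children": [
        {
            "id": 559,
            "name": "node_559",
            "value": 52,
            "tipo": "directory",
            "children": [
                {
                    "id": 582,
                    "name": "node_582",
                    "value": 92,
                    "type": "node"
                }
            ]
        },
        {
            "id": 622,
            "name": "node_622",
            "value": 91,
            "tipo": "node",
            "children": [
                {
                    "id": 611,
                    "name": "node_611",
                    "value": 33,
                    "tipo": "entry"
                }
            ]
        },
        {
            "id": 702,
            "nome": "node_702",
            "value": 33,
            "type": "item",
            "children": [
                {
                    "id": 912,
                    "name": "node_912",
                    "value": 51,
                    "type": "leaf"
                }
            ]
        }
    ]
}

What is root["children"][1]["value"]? 91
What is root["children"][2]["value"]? 33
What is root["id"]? 225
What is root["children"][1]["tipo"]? "node"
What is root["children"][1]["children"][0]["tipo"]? "entry"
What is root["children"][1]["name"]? "node_622"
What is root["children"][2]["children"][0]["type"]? "leaf"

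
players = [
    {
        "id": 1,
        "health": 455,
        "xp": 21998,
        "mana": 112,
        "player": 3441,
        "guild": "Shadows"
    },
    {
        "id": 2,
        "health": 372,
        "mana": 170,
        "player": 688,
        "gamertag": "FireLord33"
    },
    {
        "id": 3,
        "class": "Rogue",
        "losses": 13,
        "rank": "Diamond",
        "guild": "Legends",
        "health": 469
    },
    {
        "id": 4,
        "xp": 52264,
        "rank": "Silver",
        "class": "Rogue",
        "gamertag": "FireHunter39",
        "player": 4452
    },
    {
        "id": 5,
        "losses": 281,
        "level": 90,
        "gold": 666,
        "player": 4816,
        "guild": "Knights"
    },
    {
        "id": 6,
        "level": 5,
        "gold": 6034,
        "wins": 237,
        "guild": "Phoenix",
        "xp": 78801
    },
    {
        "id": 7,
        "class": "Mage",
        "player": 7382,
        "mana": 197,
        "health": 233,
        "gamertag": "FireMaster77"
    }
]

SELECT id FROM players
[1, 2, 3, 4, 5, 6, 7]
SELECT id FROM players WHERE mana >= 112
[1, 2, 7]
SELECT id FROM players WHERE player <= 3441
[1, 2]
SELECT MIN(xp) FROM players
21998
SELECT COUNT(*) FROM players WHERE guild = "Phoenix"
1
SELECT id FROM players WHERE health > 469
[]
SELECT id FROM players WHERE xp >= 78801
[6]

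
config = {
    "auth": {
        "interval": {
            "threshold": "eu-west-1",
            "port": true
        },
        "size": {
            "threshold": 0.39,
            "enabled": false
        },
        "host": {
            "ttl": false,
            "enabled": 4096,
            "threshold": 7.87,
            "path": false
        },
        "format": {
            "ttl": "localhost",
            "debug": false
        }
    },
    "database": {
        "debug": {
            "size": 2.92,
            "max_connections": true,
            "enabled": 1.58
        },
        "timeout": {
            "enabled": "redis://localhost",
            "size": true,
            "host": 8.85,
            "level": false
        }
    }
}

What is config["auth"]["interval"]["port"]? True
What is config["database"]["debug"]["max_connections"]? True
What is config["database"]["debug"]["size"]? 2.92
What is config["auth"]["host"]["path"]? False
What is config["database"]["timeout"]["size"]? True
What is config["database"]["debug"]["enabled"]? 1.58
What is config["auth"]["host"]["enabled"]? 4096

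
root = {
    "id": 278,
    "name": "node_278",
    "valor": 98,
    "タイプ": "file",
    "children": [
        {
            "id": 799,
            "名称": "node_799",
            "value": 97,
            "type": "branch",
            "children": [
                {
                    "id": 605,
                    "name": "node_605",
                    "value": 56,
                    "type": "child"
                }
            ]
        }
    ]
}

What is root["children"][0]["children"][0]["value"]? 56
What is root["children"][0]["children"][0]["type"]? "child"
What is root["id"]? 278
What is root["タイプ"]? "file"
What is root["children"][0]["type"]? "branch"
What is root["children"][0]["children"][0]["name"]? "node_605"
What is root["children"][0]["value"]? 97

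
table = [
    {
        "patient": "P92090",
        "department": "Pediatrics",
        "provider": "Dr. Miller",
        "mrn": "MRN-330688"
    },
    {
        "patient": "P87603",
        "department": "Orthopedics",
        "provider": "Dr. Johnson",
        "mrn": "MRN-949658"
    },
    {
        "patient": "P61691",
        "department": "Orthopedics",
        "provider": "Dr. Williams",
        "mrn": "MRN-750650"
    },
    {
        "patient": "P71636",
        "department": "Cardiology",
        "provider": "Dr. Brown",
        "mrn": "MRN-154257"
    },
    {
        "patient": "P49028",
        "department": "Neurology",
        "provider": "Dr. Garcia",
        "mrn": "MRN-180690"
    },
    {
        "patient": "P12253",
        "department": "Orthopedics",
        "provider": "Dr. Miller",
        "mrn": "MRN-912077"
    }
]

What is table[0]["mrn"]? "MRN-330688"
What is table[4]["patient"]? "P49028"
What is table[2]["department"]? "Orthopedics"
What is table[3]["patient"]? "P71636"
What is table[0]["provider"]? "Dr. Miller"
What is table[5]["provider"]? "Dr. Miller"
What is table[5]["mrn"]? "MRN-912077"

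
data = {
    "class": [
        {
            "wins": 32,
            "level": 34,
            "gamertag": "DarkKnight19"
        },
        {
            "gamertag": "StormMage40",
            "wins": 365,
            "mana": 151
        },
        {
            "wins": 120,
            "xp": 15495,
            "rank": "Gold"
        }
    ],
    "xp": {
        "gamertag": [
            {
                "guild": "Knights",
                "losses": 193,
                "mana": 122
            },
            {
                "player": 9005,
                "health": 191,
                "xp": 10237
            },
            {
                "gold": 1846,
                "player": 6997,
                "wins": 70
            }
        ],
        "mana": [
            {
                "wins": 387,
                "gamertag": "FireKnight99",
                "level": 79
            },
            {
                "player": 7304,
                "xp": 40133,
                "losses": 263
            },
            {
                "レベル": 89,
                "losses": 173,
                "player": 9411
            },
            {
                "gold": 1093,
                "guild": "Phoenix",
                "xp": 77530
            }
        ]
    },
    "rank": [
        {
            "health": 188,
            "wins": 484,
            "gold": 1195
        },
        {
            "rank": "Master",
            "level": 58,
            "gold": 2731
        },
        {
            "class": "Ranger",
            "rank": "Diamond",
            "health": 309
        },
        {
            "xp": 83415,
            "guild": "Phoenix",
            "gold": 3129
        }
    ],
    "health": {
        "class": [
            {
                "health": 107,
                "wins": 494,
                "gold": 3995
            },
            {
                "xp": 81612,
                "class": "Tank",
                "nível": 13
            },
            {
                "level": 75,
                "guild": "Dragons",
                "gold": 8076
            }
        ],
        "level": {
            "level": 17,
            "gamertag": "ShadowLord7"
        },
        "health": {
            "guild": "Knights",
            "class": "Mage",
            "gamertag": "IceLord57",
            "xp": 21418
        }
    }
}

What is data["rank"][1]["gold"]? 2731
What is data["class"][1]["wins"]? 365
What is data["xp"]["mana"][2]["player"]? 9411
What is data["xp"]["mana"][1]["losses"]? 263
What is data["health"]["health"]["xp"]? 21418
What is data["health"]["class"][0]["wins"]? 494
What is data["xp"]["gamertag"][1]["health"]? 191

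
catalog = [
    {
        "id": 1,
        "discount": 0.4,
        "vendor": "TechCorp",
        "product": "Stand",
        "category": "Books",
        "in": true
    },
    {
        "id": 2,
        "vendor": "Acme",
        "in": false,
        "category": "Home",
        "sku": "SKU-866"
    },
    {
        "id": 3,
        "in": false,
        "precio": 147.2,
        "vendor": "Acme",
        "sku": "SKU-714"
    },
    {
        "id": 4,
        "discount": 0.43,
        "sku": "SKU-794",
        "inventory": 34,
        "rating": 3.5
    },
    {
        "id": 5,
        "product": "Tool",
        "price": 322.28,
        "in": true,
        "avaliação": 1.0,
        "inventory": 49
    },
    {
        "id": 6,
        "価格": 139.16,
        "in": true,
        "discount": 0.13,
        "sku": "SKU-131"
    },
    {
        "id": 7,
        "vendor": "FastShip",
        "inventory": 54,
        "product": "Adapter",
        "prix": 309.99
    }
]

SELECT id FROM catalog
[1, 2, 3, 4, 5, 6, 7]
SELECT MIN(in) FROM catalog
False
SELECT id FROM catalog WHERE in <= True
[1, 2, 3, 5, 6]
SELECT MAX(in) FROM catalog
True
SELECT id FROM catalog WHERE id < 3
[1, 2]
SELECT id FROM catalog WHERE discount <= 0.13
[6]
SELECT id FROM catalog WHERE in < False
[]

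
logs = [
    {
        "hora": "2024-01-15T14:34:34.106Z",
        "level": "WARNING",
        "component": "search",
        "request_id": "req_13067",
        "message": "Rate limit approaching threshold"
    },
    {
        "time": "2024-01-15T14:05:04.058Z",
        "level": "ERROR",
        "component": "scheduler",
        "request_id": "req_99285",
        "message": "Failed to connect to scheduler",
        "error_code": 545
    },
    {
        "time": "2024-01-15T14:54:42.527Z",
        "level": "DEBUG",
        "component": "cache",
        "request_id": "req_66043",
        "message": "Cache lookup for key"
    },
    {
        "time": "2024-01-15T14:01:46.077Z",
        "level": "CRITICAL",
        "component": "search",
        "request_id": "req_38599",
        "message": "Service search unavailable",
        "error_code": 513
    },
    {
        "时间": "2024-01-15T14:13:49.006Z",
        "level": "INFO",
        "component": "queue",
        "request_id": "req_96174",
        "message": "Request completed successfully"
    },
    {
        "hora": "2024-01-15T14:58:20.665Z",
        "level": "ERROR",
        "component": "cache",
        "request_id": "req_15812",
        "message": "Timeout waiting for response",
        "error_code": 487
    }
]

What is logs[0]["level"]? "WARNING"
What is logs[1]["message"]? "Failed to connect to scheduler"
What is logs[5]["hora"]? "2024-01-15T14:58:20.665Z"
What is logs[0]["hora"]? "2024-01-15T14:34:34.106Z"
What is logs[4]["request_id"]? "req_96174"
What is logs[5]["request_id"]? "req_15812"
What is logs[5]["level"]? "ERROR"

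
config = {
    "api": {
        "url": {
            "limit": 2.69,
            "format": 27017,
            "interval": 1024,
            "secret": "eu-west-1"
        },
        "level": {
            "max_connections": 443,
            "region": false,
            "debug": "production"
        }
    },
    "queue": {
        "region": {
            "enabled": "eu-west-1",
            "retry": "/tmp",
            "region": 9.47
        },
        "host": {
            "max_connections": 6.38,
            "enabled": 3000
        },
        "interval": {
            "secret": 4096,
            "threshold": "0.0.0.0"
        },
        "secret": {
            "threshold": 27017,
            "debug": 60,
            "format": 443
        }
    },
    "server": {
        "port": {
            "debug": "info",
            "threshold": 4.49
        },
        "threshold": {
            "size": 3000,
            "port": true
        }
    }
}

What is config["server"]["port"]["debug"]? "info"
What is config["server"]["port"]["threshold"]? 4.49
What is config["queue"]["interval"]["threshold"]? "0.0.0.0"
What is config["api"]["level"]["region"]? False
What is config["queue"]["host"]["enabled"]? 3000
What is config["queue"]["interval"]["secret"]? 4096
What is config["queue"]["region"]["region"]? 9.47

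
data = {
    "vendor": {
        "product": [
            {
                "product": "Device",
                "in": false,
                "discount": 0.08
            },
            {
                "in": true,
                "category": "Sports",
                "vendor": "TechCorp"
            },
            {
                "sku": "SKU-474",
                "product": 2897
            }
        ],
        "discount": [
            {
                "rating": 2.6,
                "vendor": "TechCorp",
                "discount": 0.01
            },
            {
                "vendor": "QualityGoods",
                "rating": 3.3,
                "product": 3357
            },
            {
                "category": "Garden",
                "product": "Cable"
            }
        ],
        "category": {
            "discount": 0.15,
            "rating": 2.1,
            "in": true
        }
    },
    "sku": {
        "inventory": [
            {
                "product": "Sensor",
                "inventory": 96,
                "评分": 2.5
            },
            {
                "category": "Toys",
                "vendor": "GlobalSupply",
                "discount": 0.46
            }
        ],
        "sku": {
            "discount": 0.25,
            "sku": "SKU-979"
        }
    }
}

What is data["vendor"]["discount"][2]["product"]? "Cable"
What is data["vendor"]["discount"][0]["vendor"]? "TechCorp"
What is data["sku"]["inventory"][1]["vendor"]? "GlobalSupply"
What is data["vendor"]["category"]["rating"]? 2.1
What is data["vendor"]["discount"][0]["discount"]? 0.01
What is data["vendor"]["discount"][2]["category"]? "Garden"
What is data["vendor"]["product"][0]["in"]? False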